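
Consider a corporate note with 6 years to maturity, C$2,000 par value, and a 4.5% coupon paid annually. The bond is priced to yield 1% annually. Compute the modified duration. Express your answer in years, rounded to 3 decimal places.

5.398 years

Periodic yield y = 0.01. First find Macaulay duration:
  t   CF        PV=CF/(1+0.01)^t    t·PV
  1        90.00        89.1089        89.1089
  2        90.00        88.2266       176.4533
  3        90.00        87.3531       262.0593
  4        90.00        86.4882       345.9529
  5        90.00        85.6319       428.1596
  6     2,090.00     1,968.8745    11,813.2473
  Σ                  2,405.6834    13,114.9813
P = 2,405.6834; Macaulay duration = 13,114.9813 / 2,405.6834 = 5.45167 years.
Modified duration = D_Mac / (1 + y) = 5.45167 / 1.01 = 5.39769 years.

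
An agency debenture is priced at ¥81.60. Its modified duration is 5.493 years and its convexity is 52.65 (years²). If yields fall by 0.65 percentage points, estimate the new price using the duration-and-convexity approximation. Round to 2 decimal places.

Duration effect: -D_mod·Δy = -5.493 × (-0.0065) = +0.0357045
Convexity effect: ½·C·(Δy)² = 0.5 × 52.65 × (-0.0065)² = +0.00111223125
ΔP/P ≈ +0.0357045 + 0.00111223125 = +0.03681673125
New price ≈ 81.60 × (1 + 0.03681673125) = 84.60424527.

¥84.60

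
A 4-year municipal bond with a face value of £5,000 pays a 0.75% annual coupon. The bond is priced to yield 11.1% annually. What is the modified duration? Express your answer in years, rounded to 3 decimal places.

Periodic yield y = 0.111. First find Macaulay duration:
  t   CF        PV=CF/(1+0.111)^t    t·PV
  1        37.50        33.7534        33.7534
  2        37.50        30.3811        60.7622
  3        37.50        27.3457        82.0371
  4     5,037.50     3,306.4261    13,225.7045
  Σ                  3,397.9063    13,402.2571
P = 3,397.9063; Macaulay duration = 13,402.2571 / 3,397.9063 = 3.94427 years.
Modified duration = D_Mac / (1 + y) = 3.94427 / 1.111 = 3.55020 years.

3.550 years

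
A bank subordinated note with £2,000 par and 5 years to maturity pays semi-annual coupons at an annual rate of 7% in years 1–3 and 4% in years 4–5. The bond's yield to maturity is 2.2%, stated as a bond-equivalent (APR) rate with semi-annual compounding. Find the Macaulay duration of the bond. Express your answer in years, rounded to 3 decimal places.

4.389 years

Periodic yield y = 0.011. Discount each cash flow and weight by its period:
  t   CF        PV=CF/(1+0.011)^t    t·PV
  1        70.00        69.2384        69.2384
  2        70.00        68.4850       136.9701
  3        70.00        67.7399       203.2197
  4        70.00        67.0029       268.0115
  5        70.00        66.2739       331.3693
  6        70.00        65.5528       393.3167
  7        40.00        37.0512       259.3582
  8        40.00        36.6480       293.1843
  9        40.00        36.2493       326.2437
  10    2,040.00     1,828.5996    18,285.9956
  Σ                  2,342.8409    20,566.9074
Price P = Σ PV = 2,342.8409.
Macaulay duration = Σ(t·PV) / P = 20,566.9074 / 2,342.8409 = 8.77862 half-year periods.
In years: 8.77862 / 2 = 4.38931 years.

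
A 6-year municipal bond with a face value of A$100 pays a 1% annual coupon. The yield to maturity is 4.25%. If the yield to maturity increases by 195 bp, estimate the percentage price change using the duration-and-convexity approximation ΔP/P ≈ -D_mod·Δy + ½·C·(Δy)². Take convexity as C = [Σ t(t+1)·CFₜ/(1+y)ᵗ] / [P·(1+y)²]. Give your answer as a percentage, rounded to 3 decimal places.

With y = 0.0425:
  t   CF        PV=CF/(1+0.0425)^t    t·PV        t(t+1)·PV
  1         1.00         0.9592         0.9592           1.9185
  2         1.00         0.9201         1.8403           5.5208
  3         1.00         0.8826         2.6478          10.5914
  4         1.00         0.8466         3.3865          16.9327
  5         1.00         0.8121         4.0606          24.3636
  6       101.00        78.6801       472.0807       3,304.5649
  Σ                     83.1008       484.9752       3,363.8917
P = 83.1008; D_Mac = 5.83598 yrs; D_mod = 5.59807 yrs; C = 37.24641.
Duration effect: -5.59807 × (+0.0195) = -0.109162
Convexity effect: 0.5 × 37.24641 × (0.0195)² = +0.0070815
ΔP/P ≈ -0.109162 + 0.0070815 = -0.102081 = -10.2081%.

-10.208%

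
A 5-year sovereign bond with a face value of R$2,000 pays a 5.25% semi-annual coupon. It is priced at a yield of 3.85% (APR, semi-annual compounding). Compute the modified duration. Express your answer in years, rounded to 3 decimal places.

Periodic yield y = 0.01925. First find Macaulay duration:
  t   CF        PV=CF/(1+0.01925)^t    t·PV
  1        52.50        51.5085        51.5085
  2        52.50        50.5357       101.0713
  3        52.50        49.5812       148.7436
  4        52.50        48.6448       194.5792
  5        52.50        47.7261       238.6304
  6        52.50        46.8247       280.9482
  7        52.50        45.9403       321.5824
  8        52.50        45.0727       360.5816
  9        52.50        44.2214       397.9929
  10    2,052.50     1,696.1957    16,961.9573
  Σ                  2,126.2511    19,057.5953
P = 2,126.2511; Macaulay duration = 19,057.5953 / 2,126.2511 = 8.96300 half-year periods = 4.48150 years.
Modified duration = D_Mac / (1 + y) = 4.48150 / 1.01925 = 4.39686 years.

4.397 years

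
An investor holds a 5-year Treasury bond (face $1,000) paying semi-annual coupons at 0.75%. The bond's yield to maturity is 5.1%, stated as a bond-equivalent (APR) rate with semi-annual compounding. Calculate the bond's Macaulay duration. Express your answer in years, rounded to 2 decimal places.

4.90 years

Periodic yield y = 0.0255. Discount each cash flow and weight by its period:
  t   CF        PV=CF/(1+0.0255)^t    t·PV
  1         3.75         3.6568         3.6568
  2         3.75         3.5658         7.1316
  3         3.75         3.4772        10.4315
  4         3.75         3.3907        13.5628
  5         3.75         3.3064        16.5319
  6         3.75         3.2242        19.3450
  7         3.75         3.1440        22.0080
  8         3.75         3.0658        24.5265
  9         3.75         2.9896        26.9062
  10    1,003.75       780.3131     7,803.1312
  Σ                    810.1335     7,947.2315
Price P = Σ PV = 810.1335.
Macaulay duration = Σ(t·PV) / P = 7,947.2315 / 810.1335 = 9.80978 half-year periods.
In years: 9.80978 / 2 = 4.90489 years.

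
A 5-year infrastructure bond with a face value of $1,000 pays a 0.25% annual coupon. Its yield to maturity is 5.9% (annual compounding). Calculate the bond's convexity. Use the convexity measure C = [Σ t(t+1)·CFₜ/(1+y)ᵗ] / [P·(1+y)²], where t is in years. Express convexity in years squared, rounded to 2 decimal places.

With y = 0.059:
  t   CF        PV=CF/(1+0.059)^t    t·PV        t(t+1)·PV
  1         2.50         2.3607         2.3607           4.7214
  2         2.50         2.2292         4.4584          13.3752
  3         2.50         2.1050         6.3150          25.2600
  4         2.50         1.9877         7.9509          39.7545
  5     1,002.50       752.6700     3,763.3498      22,580.0987
  Σ                    761.3526     3,784.4348      22,663.2098
P = 761.3526.
Convexity = Σ t(t+1)·PV / [P·(1+y)²] = 22,663.2098 / (761.3526 × 1.121481) = 26.54261.

26.54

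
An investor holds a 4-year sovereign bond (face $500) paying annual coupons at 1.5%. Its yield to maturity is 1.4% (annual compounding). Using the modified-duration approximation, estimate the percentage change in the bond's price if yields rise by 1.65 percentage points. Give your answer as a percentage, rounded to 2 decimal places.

-6.37%

Periodic yield y = 0.014. Modified duration first:
  t   CF        PV=CF/(1+0.014)^t    t·PV
  1         7.50         7.3964         7.3964
  2         7.50         7.2943        14.5887
  3         7.50         7.1936        21.5809
  4       507.50       480.0475     1,920.1901
  Σ                    501.9319     1,963.7560
P = 501.9319; D_Mac = 3.91240 yrs; D_mod = 3.91240/(1+0.014) = 3.85838 yrs.
ΔP/P ≈ -D_mod · Δy = -3.85838 × (+0.0165) = -0.063663 = -6.3663%.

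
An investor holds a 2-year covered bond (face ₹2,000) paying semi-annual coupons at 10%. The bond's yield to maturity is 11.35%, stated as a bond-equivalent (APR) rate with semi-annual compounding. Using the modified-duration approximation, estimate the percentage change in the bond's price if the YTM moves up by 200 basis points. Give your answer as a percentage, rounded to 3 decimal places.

-3.520%

Periodic yield y = 0.05675. Modified duration first:
  t   CF        PV=CF/(1+0.05675)^t    t·PV
  1       100.00        94.6298        94.6298
  2       100.00        89.5479       179.0958
  3       100.00        84.7390       254.2169
  4     2,100.00     1,683.9542     6,735.8167
  Σ                  1,952.8708     7,263.7592
P = 1,952.8708; D_Mac = 3.71953 half-year periods = 1.85976 yrs; D_mod = 1.85976/(1+0.05675) = 1.75989 yrs.
ΔP/P ≈ -D_mod · Δy = -1.75989 × (+0.02) = -0.035198 = -3.5198%.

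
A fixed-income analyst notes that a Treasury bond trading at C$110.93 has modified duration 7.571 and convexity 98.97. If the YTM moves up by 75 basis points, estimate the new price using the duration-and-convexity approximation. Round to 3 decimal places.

C$104.940

Duration effect: -D_mod·Δy = -7.571 × (+0.0075) = -0.0567825
Convexity effect: ½·C·(Δy)² = 0.5 × 98.97 × (0.0075)² = +0.00278353125
ΔP/P ≈ -0.0567825 + 0.00278353125 = -0.05399896875
New price ≈ 110.93 × (1 - 0.05399896875) = 104.9398943965625.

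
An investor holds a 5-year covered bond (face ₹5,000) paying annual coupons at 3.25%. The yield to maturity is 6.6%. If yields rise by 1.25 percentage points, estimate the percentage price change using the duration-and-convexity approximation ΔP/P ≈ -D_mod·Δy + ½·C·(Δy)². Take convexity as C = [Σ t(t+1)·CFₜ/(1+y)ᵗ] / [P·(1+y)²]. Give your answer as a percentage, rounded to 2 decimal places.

-5.28%

With y = 0.066:
  t   CF        PV=CF/(1+0.066)^t    t·PV        t(t+1)·PV
  1       162.50       152.4390       152.4390         304.8780
  2       162.50       143.0010       286.0019         858.0058
  3       162.50       134.1472       402.4417       1,609.7669
  4       162.50       125.8417       503.3668       2,516.8338
  5     5,162.50     3,750.3694    18,751.8468     112,511.0806
  Σ                  4,305.7983    20,096.0962     117,800.5652
P = 4,305.7983; D_Mac = 4.66722 yrs; D_mod = 4.37825 yrs; C = 24.07572.
Duration effect: -4.37825 × (+0.0125) = -0.054728
Convexity effect: 0.5 × 24.07572 × (0.0125)² = +0.0018809
ΔP/P ≈ -0.054728 + 0.0018809 = -0.052847 = -5.2847%.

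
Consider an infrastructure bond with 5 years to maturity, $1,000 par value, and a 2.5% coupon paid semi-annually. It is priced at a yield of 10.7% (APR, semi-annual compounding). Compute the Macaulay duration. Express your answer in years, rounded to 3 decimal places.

4.660 years

Periodic yield y = 0.0535. Discount each cash flow and weight by its period:
  t   CF        PV=CF/(1+0.0535)^t    t·PV
  1        12.50        11.8652        11.8652
  2        12.50        11.2627        22.5253
  3        12.50        10.6907        32.0721
  4        12.50        10.1478        40.5912
  5        12.50         9.6325        48.1623
  6        12.50         9.1433        54.8598
  7        12.50         8.6790        60.7528
  8        12.50         8.2382        65.9058
  9        12.50         7.8199        70.3788
  10    1,012.50       601.2424     6,012.4245
  Σ                    688.7216     6,419.5378
Price P = Σ PV = 688.7216.
Macaulay duration = Σ(t·PV) / P = 6,419.5378 / 688.7216 = 9.32095 half-year periods.
In years: 9.32095 / 2 = 4.66047 years.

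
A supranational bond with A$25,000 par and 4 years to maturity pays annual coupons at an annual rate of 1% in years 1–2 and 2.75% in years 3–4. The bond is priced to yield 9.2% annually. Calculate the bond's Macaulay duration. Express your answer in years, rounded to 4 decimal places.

3.9141 years

Periodic yield y = 0.092. Discount each cash flow and weight by its year:
  t   CF        PV=CF/(1+0.092)^t    t·PV
  1       250.00       228.9377       228.9377
  2       250.00       209.6499       419.2999
  3       687.50       527.9646     1,583.8937
  4    25,687.50    18,064.7221    72,258.8885
  Σ                 19,031.2744    74,491.0199
Price P = Σ PV = 19,031.2744.
Macaulay duration = Σ(t·PV) / P = 74,491.0199 / 19,031.2744 = 3.91414 years.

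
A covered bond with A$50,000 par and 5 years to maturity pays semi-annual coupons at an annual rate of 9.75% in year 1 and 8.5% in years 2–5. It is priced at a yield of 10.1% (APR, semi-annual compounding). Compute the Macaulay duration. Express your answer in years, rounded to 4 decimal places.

4.1028 years

Periodic yield y = 0.0505. Discount each cash flow and weight by its period:
  t   CF        PV=CF/(1+0.0505)^t    t·PV
  1     2,437.50     2,320.3237     2,320.3237
  2     2,437.50     2,208.7803     4,417.5605
  3     2,125.00     1,833.0350     5,499.1051
  4     2,125.00     1,744.9167     6,979.6669
  5     2,125.00     1,661.0345     8,305.1725
  6     2,125.00     1,581.1847     9,487.1080
  7     2,125.00     1,505.1734    10,536.2139
  8     2,125.00     1,432.8162    11,462.5295
  9     2,125.00     1,363.9374    12,275.4362
  10   52,125.00    31,848.2446   318,482.4464
  Σ                 47,499.4464   389,765.5626
Price P = Σ PV = 47,499.4464.
Macaulay duration = Σ(t·PV) / P = 389,765.5626 / 47,499.4464 = 8.20569 half-year periods.
In years: 8.20569 / 2 = 4.10284 years.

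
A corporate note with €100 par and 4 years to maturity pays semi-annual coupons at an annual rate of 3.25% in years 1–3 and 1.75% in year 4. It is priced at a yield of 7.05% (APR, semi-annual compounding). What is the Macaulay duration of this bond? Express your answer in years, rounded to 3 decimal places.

Periodic yield y = 0.03525. Discount each cash flow and weight by its period:
  t   CF        PV=CF/(1+0.03525)^t    t·PV
  1        1.625         1.5697         1.5697
  2        1.625         1.5162         3.0324
  3        1.625         1.4646         4.3938
  4        1.625         1.4147         5.6589
  5        1.625         1.3666         6.8328
  6        1.625         1.3200         7.9201
  7        0.875         0.6866         4.8061
  8      100.875        76.4578       611.6622
  Σ                     85.7961       645.8760
Price P = Σ PV = 85.7961.
Macaulay duration = Σ(t·PV) / P = 645.8760 / 85.7961 = 7.52803 half-year periods.
In years: 7.52803 / 2 = 3.76402 years.

3.764 years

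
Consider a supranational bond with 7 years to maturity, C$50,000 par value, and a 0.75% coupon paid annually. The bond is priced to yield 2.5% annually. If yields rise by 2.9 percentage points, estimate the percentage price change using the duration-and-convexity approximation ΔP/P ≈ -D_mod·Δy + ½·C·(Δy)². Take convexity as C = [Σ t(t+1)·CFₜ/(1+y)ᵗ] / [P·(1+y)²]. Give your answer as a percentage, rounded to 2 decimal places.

-17.16%

With y = 0.025:
  t   CF        PV=CF/(1+0.025)^t    t·PV        t(t+1)·PV
  1       375.00       365.8537       365.8537         731.7073
  2       375.00       356.9304       713.8608       2,141.5824
  3       375.00       348.2248     1,044.6743       4,178.6973
  4       375.00       339.7315     1,358.9260       6,794.6298
  5       375.00       331.4454     1,657.2268       9,943.3607
  6       375.00       323.3613     1,940.1679      13,581.1756
  7    50,375.00    42,378.7362   296,651.1535   2,373,209.2282
  Σ                 44,444.2832   303,731.8630   2,410,580.3814
P = 44,444.2832; D_Mac = 6.83399 yrs; D_mod = 6.66731 yrs; C = 51.62475.
Duration effect: -6.66731 × (+0.029) = -0.193352
Convexity effect: 0.5 × 51.62475 × (0.029)² = +0.0217082
ΔP/P ≈ -0.193352 + 0.0217082 = -0.171644 = -17.1644%.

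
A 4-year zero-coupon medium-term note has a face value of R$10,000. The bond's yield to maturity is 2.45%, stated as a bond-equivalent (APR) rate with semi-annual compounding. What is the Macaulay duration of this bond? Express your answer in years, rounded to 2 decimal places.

4.00 years

A zero-coupon bond has a single cash flow at maturity, so its Macaulay duration equals its maturity: 4 years.
(Equivalently: 8 semi-annual periods ÷ 2 = 4 years.)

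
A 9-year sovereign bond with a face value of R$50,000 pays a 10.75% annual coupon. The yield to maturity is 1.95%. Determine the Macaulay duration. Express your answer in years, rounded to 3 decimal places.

6.889 years

Periodic yield y = 0.0195. Discount each cash flow and weight by its year:
  t   CF        PV=CF/(1+0.0195)^t    t·PV
  1     5,375.00     5,272.1923     5,272.1923
  2     5,375.00     5,171.3509    10,342.7018
  3     5,375.00     5,072.4384    15,217.3151
  4     5,375.00     4,975.4177    19,901.6709
  5     5,375.00     4,880.2528    24,401.2639
  6     5,375.00     4,786.9081    28,721.4485
  7     5,375.00     4,695.3488    32,867.4414
  8     5,375.00     4,605.5407    36,844.3259
  9    55,375.00    46,540.2453   418,862.2079
  Σ                 85,999.6949   592,430.5676
Price P = Σ PV = 85,999.6949.
Macaulay duration = Σ(t·PV) / P = 592,430.5676 / 85,999.6949 = 6.88875 years.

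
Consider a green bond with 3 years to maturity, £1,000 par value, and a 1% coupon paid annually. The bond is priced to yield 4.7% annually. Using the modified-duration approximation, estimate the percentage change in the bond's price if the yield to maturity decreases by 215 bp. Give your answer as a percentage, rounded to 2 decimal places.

Periodic yield y = 0.047. Modified duration first:
  t   CF        PV=CF/(1+0.047)^t    t·PV
  1        10.00         9.5511         9.5511
  2        10.00         9.1223        18.2447
  3     1,010.00       879.9973     2,639.9918
  Σ                    898.6707     2,667.7876
P = 898.6707; D_Mac = 2.96859 yrs; D_mod = 2.96859/(1+0.047) = 2.83533 yrs.
ΔP/P ≈ -D_mod · Δy = -2.83533 × (-0.0215) = +0.060960 = +6.0960%.

+6.10%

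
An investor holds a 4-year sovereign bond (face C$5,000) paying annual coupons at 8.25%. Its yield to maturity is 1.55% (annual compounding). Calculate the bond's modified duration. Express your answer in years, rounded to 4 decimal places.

Periodic yield y = 0.0155. First find Macaulay duration:
  t   CF        PV=CF/(1+0.0155)^t    t·PV
  1       412.50       406.2038       406.2038
  2       412.50       400.0038       800.0076
  3       412.50       393.8984     1,181.6951
  4     5,412.50     5,089.5361    20,358.1444
  Σ                  6,289.6421    22,746.0508
P = 6,289.6421; Macaulay duration = 22,746.0508 / 6,289.6421 = 3.61643 years.
Modified duration = D_Mac / (1 + y) = 3.61643 / 1.0155 = 3.56123 years.

3.5612 years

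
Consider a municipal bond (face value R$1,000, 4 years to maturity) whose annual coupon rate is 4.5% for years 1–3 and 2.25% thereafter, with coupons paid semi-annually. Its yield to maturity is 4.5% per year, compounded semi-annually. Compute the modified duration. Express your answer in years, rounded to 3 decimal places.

Periodic yield y = 0.0225. First find Macaulay duration:
  t   CF        PV=CF/(1+0.0225)^t    t·PV
  1        22.50        22.0049        22.0049
  2        22.50        21.5207        43.0413
  3        22.50        21.0471        63.1413
  4        22.50        20.5840        82.3359
  5        22.50        20.1310       100.6551
  6        22.50        19.6880       118.1283
  7        11.25         9.6274        67.3918
  8     1,011.25       846.3539     6,770.8312
  Σ                    980.9570     7,267.5300
P = 980.9570; Macaulay duration = 7,267.5300 / 980.9570 = 7.40861 half-year periods = 3.70431 years.
Modified duration = D_Mac / (1 + y) = 3.70431 / 1.0225 = 3.62279 years.

3.623 years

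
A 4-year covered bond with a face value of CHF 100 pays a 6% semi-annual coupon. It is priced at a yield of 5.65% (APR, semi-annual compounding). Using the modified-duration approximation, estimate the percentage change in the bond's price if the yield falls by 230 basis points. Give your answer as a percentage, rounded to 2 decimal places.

+8.09%

Periodic yield y = 0.02825. Modified duration first:
  t   CF        PV=CF/(1+0.02825)^t    t·PV
  1         3.00         2.9176         2.9176
  2         3.00         2.8374         5.6748
  3         3.00         2.7595         8.2784
  4         3.00         2.6837        10.7346
  5         3.00         2.6099        13.0496
  6         3.00         2.5382        15.2293
  7         3.00         2.4685        17.2794
  8       103.00        82.4228       659.3826
  Σ                    101.2376       732.5463
P = 101.2376; D_Mac = 7.23591 half-year periods = 3.61796 yrs; D_mod = 3.61796/(1+0.02825) = 3.51856 yrs.
ΔP/P ≈ -D_mod · Δy = -3.51856 × (-0.023) = +0.080927 = +8.0927%.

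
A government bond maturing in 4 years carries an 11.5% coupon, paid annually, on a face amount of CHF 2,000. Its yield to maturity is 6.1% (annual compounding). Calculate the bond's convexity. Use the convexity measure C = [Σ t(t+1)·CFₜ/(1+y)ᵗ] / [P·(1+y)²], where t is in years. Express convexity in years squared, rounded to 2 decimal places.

With y = 0.061:
  t   CF        PV=CF/(1+0.061)^t    t·PV        t(t+1)·PV
  1       230.00       216.7766       216.7766         433.5533
  2       230.00       204.3135       408.6270       1,225.8810
  3       230.00       192.5669       577.7008       2,310.8030
  4     2,230.00     1,759.7190     7,038.8761      35,194.3803
  Σ                  2,373.3761     8,241.9805      39,164.6176
P = 2,373.3761.
Convexity = Σ t(t+1)·PV / [P·(1+y)²] = 39,164.6176 / (2,373.3761 × 1.125721) = 14.65874.

14.66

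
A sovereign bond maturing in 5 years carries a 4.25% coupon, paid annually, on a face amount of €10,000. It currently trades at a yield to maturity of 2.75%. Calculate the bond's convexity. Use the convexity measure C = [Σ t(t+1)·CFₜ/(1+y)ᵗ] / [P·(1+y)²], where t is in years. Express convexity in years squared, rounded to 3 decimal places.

25.571

With y = 0.0275:
  t   CF        PV=CF/(1+0.0275)^t    t·PV        t(t+1)·PV
  1       425.00       413.6253       413.6253         827.2506
  2       425.00       402.5550       805.1101       2,415.3302
  3       425.00       391.7811     1,175.3432       4,701.3727
  4       425.00       381.2954     1,525.1817       7,625.9087
  5    10,425.00     9,102.6304    45,513.1522     273,078.9131
  Σ                 10,691.8873    49,432.4125     288,648.7754
P = 10,691.8873.
Convexity = Σ t(t+1)·PV / [P·(1+y)²] = 288,648.7754 / (10,691.8873 × 1.055756) = 25.57123.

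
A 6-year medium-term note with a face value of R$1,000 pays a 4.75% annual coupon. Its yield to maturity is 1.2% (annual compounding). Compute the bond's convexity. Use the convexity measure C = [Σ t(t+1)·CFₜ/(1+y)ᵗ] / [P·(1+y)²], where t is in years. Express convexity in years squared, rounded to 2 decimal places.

35.78

With y = 0.012:
  t   CF        PV=CF/(1+0.012)^t    t·PV        t(t+1)·PV
  1        47.50        46.9368        46.9368          93.8735
  2        47.50        46.3802        92.7604         278.2812
  3        47.50        45.8302       137.4907         549.9628
  4        47.50        45.2868       181.1472         905.7358
  5        47.50        44.7498       223.7490       1,342.4938
  6     1,047.50       975.1489     5,850.8937      40,956.2558
  Σ                  1,204.3327     6,532.9777      44,126.6030
P = 1,204.3327.
Convexity = Σ t(t+1)·PV / [P·(1+y)²] = 44,126.6030 / (1,204.3327 × 1.024144) = 35.77610.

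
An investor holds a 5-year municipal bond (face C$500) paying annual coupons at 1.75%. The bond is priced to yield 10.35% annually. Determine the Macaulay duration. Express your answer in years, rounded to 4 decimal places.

Periodic yield y = 0.1035. Discount each cash flow and weight by its year:
  t   CF        PV=CF/(1+0.1035)^t    t·PV
  1         8.75         7.9293         7.9293
  2         8.75         7.1856        14.3712
  3         8.75         6.5116        19.5349
  4         8.75         5.9009        23.6036
  5       508.75       310.9158     1,554.5788
  Σ                    338.4432     1,620.0179
Price P = Σ PV = 338.4432.
Macaulay duration = Σ(t·PV) / P = 1,620.0179 / 338.4432 = 4.78668 years.

4.7867 years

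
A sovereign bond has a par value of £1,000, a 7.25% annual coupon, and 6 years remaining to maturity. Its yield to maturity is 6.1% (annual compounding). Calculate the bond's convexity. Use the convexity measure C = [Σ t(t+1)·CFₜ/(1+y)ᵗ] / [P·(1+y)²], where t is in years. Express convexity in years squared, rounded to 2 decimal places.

29.93

With y = 0.061:
  t   CF        PV=CF/(1+0.061)^t    t·PV        t(t+1)·PV
  1        72.50        68.3318        68.3318         136.6635
  2        72.50        64.4032       128.8063         386.4190
  3        72.50        60.7004       182.1013         728.4053
  4        72.50        57.2106       228.8424       1,144.2119
  5        72.50        53.9214       269.6070       1,617.6417
  6     1,072.50       751.8046     4,510.8278      31,575.7946
  Σ                  1,056.3720     5,388.5166      35,589.1361
P = 1,056.3720.
Convexity = Σ t(t+1)·PV / [P·(1+y)²] = 35,589.1361 / (1,056.3720 × 1.125721) = 29.92746.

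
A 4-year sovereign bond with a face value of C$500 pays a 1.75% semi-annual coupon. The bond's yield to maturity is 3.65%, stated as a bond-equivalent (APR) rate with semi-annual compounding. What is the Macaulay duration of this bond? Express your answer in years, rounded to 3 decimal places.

Periodic yield y = 0.01825. Discount each cash flow and weight by its period:
  t   CF        PV=CF/(1+0.01825)^t    t·PV
  1        4.375         4.2966         4.2966
  2        4.375         4.2196         8.4392
  3        4.375         4.1440        12.4319
  4        4.375         4.0697        16.2787
  5        4.375         3.9967        19.9837
  6        4.375         3.9251        23.5506
  7        4.375         3.8548        26.9833
  8      504.375       436.4336     3,491.4690
  Σ                    464.9400     3,603.4330
Price P = Σ PV = 464.9400.
Macaulay duration = Σ(t·PV) / P = 3,603.4330 / 464.9400 = 7.75032 half-year periods.
In years: 7.75032 / 2 = 3.87516 years.

3.875 years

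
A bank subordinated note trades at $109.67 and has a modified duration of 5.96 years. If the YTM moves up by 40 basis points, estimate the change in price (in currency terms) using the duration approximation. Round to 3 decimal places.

-$2.615

Duration approximation: ΔP/P ≈ -D_mod · Δy = -5.96 × (+0.004) = -0.023840.
ΔP ≈ 109.67 × (-0.023840) = -2.6145328.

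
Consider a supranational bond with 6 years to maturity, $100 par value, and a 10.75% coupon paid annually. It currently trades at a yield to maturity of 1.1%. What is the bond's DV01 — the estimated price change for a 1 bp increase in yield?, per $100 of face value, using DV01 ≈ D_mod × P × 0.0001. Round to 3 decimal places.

Periodic yield y = 0.011.
  t   CF        PV=CF/(1+0.011)^t    t·PV
  1        10.75        10.6330        10.6330
  2        10.75        10.5173        21.0347
  3        10.75        10.4029        31.2087
  4        10.75        10.2897        41.1589
  5        10.75        10.1778        50.8889
  6       110.75       103.7139       622.2832
  Σ                    155.7347       777.2074
P = 155.7347; D_Mac = 4.99059 yrs; D_mod = 4.93629 yrs.
DV01 ≈ 4.93629 × 155.7347 × 0.0001 = 0.076875.

$0.077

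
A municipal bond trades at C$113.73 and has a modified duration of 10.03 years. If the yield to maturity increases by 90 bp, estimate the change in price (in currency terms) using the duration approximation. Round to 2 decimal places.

Duration approximation: ΔP/P ≈ -D_mod · Δy = -10.03 × (+0.009) = -0.090270.
ΔP ≈ 113.73 × (-0.090270) = -10.2664071.

-C$10.27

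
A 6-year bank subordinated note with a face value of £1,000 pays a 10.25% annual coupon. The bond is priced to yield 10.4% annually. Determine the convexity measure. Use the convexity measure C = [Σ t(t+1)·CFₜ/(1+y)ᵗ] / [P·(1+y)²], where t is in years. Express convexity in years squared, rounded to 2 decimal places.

25.13

With y = 0.104:
  t   CF        PV=CF/(1+0.104)^t    t·PV        t(t+1)·PV
  1       102.50        92.8442        92.8442         185.6884
  2       102.50        84.0980       168.1960         504.5881
  3       102.50        76.1757       228.5272         914.1088
  4       102.50        68.9998       275.9990       1,379.9952
  5       102.50        62.4998       312.4989       1,874.9934
  6     1,102.50       608.9255     3,653.5530      25,574.8708
  Σ                    993.5430     4,731.6183      30,434.2447
P = 993.5430.
Convexity = Σ t(t+1)·PV / [P·(1+y)²] = 30,434.2447 / (993.5430 × 1.218816) = 25.13262.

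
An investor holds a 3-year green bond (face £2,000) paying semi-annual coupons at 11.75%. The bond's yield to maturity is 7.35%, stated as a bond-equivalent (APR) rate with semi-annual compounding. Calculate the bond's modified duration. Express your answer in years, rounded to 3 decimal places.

Periodic yield y = 0.03675. First find Macaulay duration:
  t   CF        PV=CF/(1+0.03675)^t    t·PV
  1       117.50       113.3349       113.3349
  2       117.50       109.3175       218.6350
  3       117.50       105.4425       316.3275
  4       117.50       101.7049       406.8194
  5       117.50        98.0997       490.4985
  6     2,117.50     1,705.2150    10,231.2902
  Σ                  2,233.1146    11,776.9056
P = 2,233.1146; Macaulay duration = 11,776.9056 / 2,233.1146 = 5.27376 half-year periods = 2.63688 years.
Modified duration = D_Mac / (1 + y) = 2.63688 / 1.03675 = 2.54341 years.

2.543 years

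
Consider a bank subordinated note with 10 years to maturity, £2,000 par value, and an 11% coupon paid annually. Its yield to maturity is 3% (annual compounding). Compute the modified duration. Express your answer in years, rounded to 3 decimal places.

7.140 years

Periodic yield y = 0.03. First find Macaulay duration:
  t   CF        PV=CF/(1+0.03)^t    t·PV
  1       220.00       213.5922       213.5922
  2       220.00       207.3711       414.7422
  3       220.00       201.3312       603.9935
  4       220.00       195.4672       781.8686
  5       220.00       189.7739       948.8697
  6       220.00       184.2465     1,105.4792
  7       220.00       178.8801     1,252.1609
  8       220.00       173.6700     1,389.3603
  9       220.00       168.6117     1,517.5051
  10    2,220.00     1,651.8885    16,518.8849
  Σ                  3,364.8325    24,746.4566
P = 3,364.8325; Macaulay duration = 24,746.4566 / 3,364.8325 = 7.35444 years.
Modified duration = D_Mac / (1 + y) = 7.35444 / 1.03 = 7.14023 years.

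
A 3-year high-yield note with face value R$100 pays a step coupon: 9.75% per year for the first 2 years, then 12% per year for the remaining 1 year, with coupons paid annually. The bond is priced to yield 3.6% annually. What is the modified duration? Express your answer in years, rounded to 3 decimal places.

Periodic yield y = 0.036. First find Macaulay duration:
  t   CF        PV=CF/(1+0.036)^t    t·PV
  1         9.75         9.4112         9.4112
  2         9.75         9.0842        18.1683
  3       112.00       100.7253       302.1760
  Σ                    119.2207       329.7556
P = 119.2207; Macaulay duration = 329.7556 / 119.2207 = 2.76593 years.
Modified duration = D_Mac / (1 + y) = 2.76593 / 1.036 = 2.66981 years.

2.670 years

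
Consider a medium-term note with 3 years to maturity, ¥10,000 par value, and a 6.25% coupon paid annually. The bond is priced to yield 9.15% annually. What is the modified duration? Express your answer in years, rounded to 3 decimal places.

2.583 years

Periodic yield y = 0.0915. First find Macaulay duration:
  t   CF        PV=CF/(1+0.0915)^t    t·PV
  1       625.00       572.6065       572.6065
  2       625.00       524.6051     1,049.2103
  3    10,625.00     8,170.6709    24,512.0127
  Σ                  9,267.8825    26,133.8295
P = 9,267.8825; Macaulay duration = 26,133.8295 / 9,267.8825 = 2.81983 years.
Modified duration = D_Mac / (1 + y) = 2.81983 / 1.0915 = 2.58344 years.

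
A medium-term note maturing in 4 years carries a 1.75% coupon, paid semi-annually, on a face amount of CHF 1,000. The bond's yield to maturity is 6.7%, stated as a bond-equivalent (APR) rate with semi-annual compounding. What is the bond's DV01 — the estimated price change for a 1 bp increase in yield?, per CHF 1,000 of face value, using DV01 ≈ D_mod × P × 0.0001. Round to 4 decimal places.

Periodic yield y = 0.0335.
  t   CF        PV=CF/(1+0.0335)^t    t·PV
  1         8.75         8.4664         8.4664
  2         8.75         8.1919        16.3839
  3         8.75         7.9264        23.7792
  4         8.75         7.6695        30.6779
  5         8.75         7.4209        37.1044
  6         8.75         7.1803        43.0821
  7         8.75         6.9476        48.6332
  8     1,008.75       774.9964     6,199.9714
  Σ                    828.7995     6,408.0985
P = 828.7995; D_Mac = 7.73178 half-year periods = 3.86589 yrs; D_mod = 3.74058 yrs.
DV01 ≈ 3.74058 × 828.7995 × 0.0001 = 0.310019.

CHF 0.3100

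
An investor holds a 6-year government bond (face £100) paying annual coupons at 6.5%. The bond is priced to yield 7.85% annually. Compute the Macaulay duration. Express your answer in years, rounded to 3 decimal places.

5.124 years

Periodic yield y = 0.0785. Discount each cash flow and weight by its year:
  t   CF        PV=CF/(1+0.0785)^t    t·PV
  1         6.50         6.0269         6.0269
  2         6.50         5.5882        11.1764
  3         6.50         5.1815        15.5444
  4         6.50         4.8043        19.2173
  5         6.50         4.4546        22.2732
  6       106.50        67.6751       406.0504
  Σ                     93.7306       480.2887
Price P = Σ PV = 93.7306.
Macaulay duration = Σ(t·PV) / P = 480.2887 / 93.7306 = 5.12414 years.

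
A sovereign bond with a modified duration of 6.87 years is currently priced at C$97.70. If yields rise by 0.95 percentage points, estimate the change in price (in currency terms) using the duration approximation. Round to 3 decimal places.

-C$6.376

Duration approximation: ΔP/P ≈ -D_mod · Δy = -6.87 × (+0.0095) = -0.065265.
ΔP ≈ 97.70 × (-0.065265) = -6.3763905.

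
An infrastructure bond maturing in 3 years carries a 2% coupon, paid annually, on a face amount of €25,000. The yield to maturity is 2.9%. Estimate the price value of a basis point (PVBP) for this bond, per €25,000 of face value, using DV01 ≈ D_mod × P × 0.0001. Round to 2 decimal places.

€6.96

Periodic yield y = 0.029.
  t   CF        PV=CF/(1+0.029)^t    t·PV
  1       500.00       485.9086       485.9086
  2       500.00       472.2144       944.4289
  3    25,500.00    23,404.2138    70,212.6413
  Σ                 24,362.3368    71,642.9788
P = 24,362.3368; D_Mac = 2.94073 yrs; D_mod = 2.85785 yrs.
DV01 ≈ 2.85785 × 24,362.3368 × 0.0001 = 6.962389.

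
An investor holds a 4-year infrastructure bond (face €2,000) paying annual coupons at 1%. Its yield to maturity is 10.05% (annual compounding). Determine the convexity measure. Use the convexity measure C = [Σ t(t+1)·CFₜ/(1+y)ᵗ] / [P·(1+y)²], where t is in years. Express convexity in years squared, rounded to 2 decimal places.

With y = 0.1005:
  t   CF        PV=CF/(1+0.1005)^t    t·PV        t(t+1)·PV
  1        20.00        18.1736        18.1736          36.3471
  2        20.00        16.5139        33.0278          99.0835
  3        20.00        15.0058        45.0175         180.0699
  4     2,020.00     1,377.1815     5,508.7260      27,543.6301
  Σ                  1,426.8748     5,604.9449      27,859.1306
P = 1,426.8748.
Convexity = Σ t(t+1)·PV / [P·(1+y)²] = 27,859.1306 / (1,426.8748 × 1.211100) = 16.12136.

16.12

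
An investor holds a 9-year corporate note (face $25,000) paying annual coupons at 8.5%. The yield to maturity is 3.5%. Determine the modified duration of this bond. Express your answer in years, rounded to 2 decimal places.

6.78 years

Periodic yield y = 0.035. First find Macaulay duration:
  t   CF        PV=CF/(1+0.035)^t    t·PV
  1     2,125.00     2,053.1401     2,053.1401
  2     2,125.00     1,983.7102     3,967.4205
  3     2,125.00     1,916.6282     5,749.8847
  4     2,125.00     1,851.8147     7,407.2589
  5     2,125.00     1,789.1930     8,945.9649
  6     2,125.00     1,728.6889    10,372.1332
  7     2,125.00     1,670.2308    11,691.6155
  8     2,125.00     1,613.7496    12,909.9965
  9    27,125.00    19,902.4526   179,122.0736
  Σ                 34,509.6081   242,219.4880
P = 34,509.6081; Macaulay duration = 242,219.4880 / 34,509.6081 = 7.01890 years.
Modified duration = D_Mac / (1 + y) = 7.01890 / 1.035 = 6.78155 years.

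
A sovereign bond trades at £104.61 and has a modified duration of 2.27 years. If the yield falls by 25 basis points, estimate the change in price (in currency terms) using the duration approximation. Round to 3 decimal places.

Duration approximation: ΔP/P ≈ -D_mod · Δy = -2.27 × (-0.0025) = +0.005675.
ΔP ≈ 104.61 × (+0.005675) = +0.59366175.

+£0.594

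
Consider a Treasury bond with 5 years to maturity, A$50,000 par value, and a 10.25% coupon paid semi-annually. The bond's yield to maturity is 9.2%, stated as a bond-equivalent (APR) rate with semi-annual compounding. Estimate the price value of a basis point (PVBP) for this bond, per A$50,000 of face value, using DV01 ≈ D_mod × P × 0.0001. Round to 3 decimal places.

Periodic yield y = 0.046.
  t   CF        PV=CF/(1+0.046)^t    t·PV
  1     2,562.50     2,449.8088     2,449.8088
  2     2,562.50     2,342.0734     4,684.1468
  3     2,562.50     2,239.0759     6,717.2278
  4     2,562.50     2,140.6080     8,562.4318
  5     2,562.50     2,046.4703    10,232.3516
  6     2,562.50     1,956.4726    11,738.8355
  7     2,562.50     1,870.4327    13,093.0288
  8     2,562.50     1,788.1766    14,305.4125
  9     2,562.50     1,709.5378    15,385.8404
  10   52,562.50    33,524.2575   335,242.5750
  Σ                 52,066.9136   422,411.6590
P = 52,066.9136; D_Mac = 8.11286 half-year periods = 4.05643 yrs; D_mod = 3.87804 yrs.
DV01 ≈ 3.87804 × 52,066.9136 × 0.0001 = 20.191762.

A$20.192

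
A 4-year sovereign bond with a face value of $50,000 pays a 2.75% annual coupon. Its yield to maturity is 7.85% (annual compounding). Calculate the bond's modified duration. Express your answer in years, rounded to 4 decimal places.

Periodic yield y = 0.0785. First find Macaulay duration:
  t   CF        PV=CF/(1+0.0785)^t    t·PV
  1     1,375.00     1,274.9189     1,274.9189
  2     1,375.00     1,182.1223     2,364.2445
  3     1,375.00     1,096.0800     3,288.2400
  4    51,375.00    37,972.6789   151,890.7157
  Σ                 41,525.8001   158,818.1191
P = 41,525.8001; Macaulay duration = 158,818.1191 / 41,525.8001 = 3.82456 years.
Modified duration = D_Mac / (1 + y) = 3.82456 / 1.0785 = 3.54619 years.

3.5462 years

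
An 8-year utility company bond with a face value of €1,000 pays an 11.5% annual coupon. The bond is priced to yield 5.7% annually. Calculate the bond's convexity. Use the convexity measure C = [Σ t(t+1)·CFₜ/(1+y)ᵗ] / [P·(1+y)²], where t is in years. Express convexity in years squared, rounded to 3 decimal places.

With y = 0.057:
  t   CF        PV=CF/(1+0.057)^t    t·PV        t(t+1)·PV
  1       115.00       108.7985       108.7985         217.5970
  2       115.00       102.9314       205.8628         617.5884
  3       115.00        97.3807       292.1421       1,168.5684
  4       115.00        92.1293       368.5173       1,842.5865
  5       115.00        87.1611       435.8057       2,614.8342
  6       115.00        82.4609       494.7652       3,463.3566
  7       115.00        78.0141       546.0985       4,368.7879
  8     1,115.00       715.6076     5,724.8611      51,523.7501
  Σ                  1,364.4836     8,176.8512      65,817.0690
P = 1,364.4836.
Convexity = Σ t(t+1)·PV / [P·(1+y)²] = 65,817.0690 / (1,364.4836 × 1.117249) = 43.17380.

43.174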